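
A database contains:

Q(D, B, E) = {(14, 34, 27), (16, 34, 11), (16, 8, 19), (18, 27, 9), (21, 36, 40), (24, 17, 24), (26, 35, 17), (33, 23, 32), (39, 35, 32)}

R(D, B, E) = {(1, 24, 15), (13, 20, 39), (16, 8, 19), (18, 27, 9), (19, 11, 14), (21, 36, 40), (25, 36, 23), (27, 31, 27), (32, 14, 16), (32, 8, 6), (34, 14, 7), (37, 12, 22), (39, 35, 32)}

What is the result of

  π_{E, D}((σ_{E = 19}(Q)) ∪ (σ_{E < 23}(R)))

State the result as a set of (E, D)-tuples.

{(14, 19), (15, 1), (16, 32), (19, 16), (22, 37), (6, 32), (7, 34), (9, 18)}

Selection E = 19: {(16, 8, 19)}
Selection E < 23: {(1, 24, 15), (16, 8, 19), (18, 27, 9), (19, 11, 14), (32, 14, 16), (32, 8, 6), (34, 14, 7), (37, 12, 22)}
Set union of the two operands is {(1, 24, 15), (16, 8, 19), (18, 27, 9), (19, 11, 14), (32, 14, 16), (32, 8, 6), (34, 14, 7), (37, 12, 22)}.
π[E, D]: project onto (E, D) → {(14, 19), (15, 1), (16, 32), (19, 16), (22, 37), (6, 32), (7, 34), (9, 18)}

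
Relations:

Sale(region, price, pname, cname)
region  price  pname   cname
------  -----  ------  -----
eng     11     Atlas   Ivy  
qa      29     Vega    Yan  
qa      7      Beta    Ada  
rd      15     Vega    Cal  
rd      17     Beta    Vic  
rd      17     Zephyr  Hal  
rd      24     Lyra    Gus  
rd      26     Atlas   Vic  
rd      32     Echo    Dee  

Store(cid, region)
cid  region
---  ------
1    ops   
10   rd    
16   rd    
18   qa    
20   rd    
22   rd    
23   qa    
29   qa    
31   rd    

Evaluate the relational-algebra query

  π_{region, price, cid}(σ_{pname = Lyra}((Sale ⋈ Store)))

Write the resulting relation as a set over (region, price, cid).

{(rd, 24, 10), (rd, 24, 16), (rd, 24, 20), (rd, 24, 22), (rd, 24, 31)}

Sale ⋈ Store (natural join on region): {(qa, 29, Vega, Yan, 18), (qa, 29, Vega, Yan, 23), (qa, 29, Vega, Yan, 29), (qa, 7, Beta, Ada, 18), (qa, 7, Beta, Ada, 23), (qa, 7, Beta, Ada, 29), (rd, 15, Vega, Cal, 10), (rd, 15, Vega, Cal, 16), (rd, 15, Vega, Cal, 20), (rd, 15, Vega, Cal, 22), (rd, 15, Vega, Cal, 31), (rd, 17, Beta, Vic, 10), (rd, 17, Beta, Vic, 16), (rd, 17, Beta, Vic, 20), (rd, 17, Beta, Vic, 22), (rd, 17, Beta, Vic, 31), (rd, 17, Zephyr, Hal, 10), (rd, 17, Zephyr, Hal, 16), (rd, 17, Zephyr, Hal, 20), (rd, 17, Zephyr, Hal, 22), (rd, 17, Zephyr, Hal, 31), (rd, 24, Lyra, Gus, 10), (rd, 24, Lyra, Gus, 16), (rd, 24, Lyra, Gus, 20), (rd, 24, Lyra, Gus, 22), (rd, 24, Lyra, Gus, 31), (rd, 26, Atlas, Vic, 10), (rd, 26, Atlas, Vic, 16), (rd, 26, Atlas, Vic, 20), (rd, 26, Atlas, Vic, 22), (rd, 26, Atlas, Vic, 31), (rd, 32, Echo, Dee, 10), (rd, 32, Echo, Dee, 16), (rd, 32, Echo, Dee, 20), (rd, 32, Echo, Dee, 22), (rd, 32, Echo, Dee, 31)}
Filtering on pname = Lyra leaves {(rd, 24, Lyra, Gus, 10), (rd, 24, Lyra, Gus, 16), (rd, 24, Lyra, Gus, 20), (rd, 24, Lyra, Gus, 22), (rd, 24, Lyra, Gus, 31)}.
Projecting to region, price, cid: {(rd, 24, 10), (rd, 24, 16), (rd, 24, 20), (rd, 24, 22), (rd, 24, 31)}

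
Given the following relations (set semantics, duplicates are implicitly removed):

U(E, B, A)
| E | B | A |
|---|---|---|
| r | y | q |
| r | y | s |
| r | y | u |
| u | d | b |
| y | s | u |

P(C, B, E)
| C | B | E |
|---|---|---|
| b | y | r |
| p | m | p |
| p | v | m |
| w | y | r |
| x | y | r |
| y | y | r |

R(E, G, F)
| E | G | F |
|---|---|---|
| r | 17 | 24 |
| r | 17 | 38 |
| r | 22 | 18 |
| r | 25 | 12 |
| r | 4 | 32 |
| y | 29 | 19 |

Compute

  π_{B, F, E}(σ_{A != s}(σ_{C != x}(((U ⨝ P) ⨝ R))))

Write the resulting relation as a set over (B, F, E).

{(y, 12, r), (y, 18, r), (y, 24, r), (y, 32, r), (y, 38, r)}

Natural join on E, B: {(r, y, q, b), (r, y, q, w), (r, y, q, x), (r, y, q, y), (r, y, s, b), (r, y, s, w), (r, y, s, x), (r, y, s, y), (r, y, u, b), (r, y, u, w), (r, y, u, x), (r, y, u, y)}
Natural join on E: {(r, y, q, b, 17, 24), (r, y, q, b, 17, 38), (r, y, q, b, 22, 18), (r, y, q, b, 25, 12), (r, y, q, b, 4, 32), (r, y, q, w, 17, 24), (r, y, q, w, 17, 38), (r, y, q, w, 22, 18), (r, y, q, w, 25, 12), (r, y, q, w, 4, 32), (r, y, q, x, 17, 24), (r, y, q, x, 17, 38), (r, y, q, x, 22, 18), (r, y, q, x, 25, 12), (r, y, q, x, 4, 32), (r, y, q, y, 17, 24), (r, y, q, y, 17, 38), (r, y, q, y, 22, 18), (r, y, q, y, 25, 12), (r, y, q, y, 4, 32), (r, y, s, b, 17, 24), (r, y, s, b, 17, 38), (r, y, s, b, 22, 18), (r, y, s, b, 25, 12), (r, y, s, b, 4, 32), (r, y, s, w, 17, 24), (r, y, s, w, 17, 38), (r, y, s, w, 22, 18), (r, y, s, w, 25, 12), (r, y, s, w, 4, 32), (r, y, s, x, 17, 24), (r, y, s, x, 17, 38), (r, y, s, x, 22, 18), (r, y, s, x, 25, 12), (r, y, s, x, 4, 32), (r, y, s, y, 17, 24), (r, y, s, y, 17, 38), (r, y, s, y, 22, 18), (r, y, s, y, 25, 12), (r, y, s, y, 4, 32), (r, y, u, b, 17, 24), (r, y, u, b, 17, 38), (r, y, u, b, 22, 18), (r, y, u, b, 25, 12), (r, y, u, b, 4, 32), (r, y, u, w, 17, 24), (r, y, u, w, 17, 38), (r, y, u, w, 22, 18), (r, y, u, w, 25, 12), (r, y, u, w, 4, 32), (r, y, u, x, 17, 24), (r, y, u, x, 17, 38), (r, y, u, x, 22, 18), (r, y, u, x, 25, 12), (r, y, u, x, 4, 32), (r, y, u, y, 17, 24), (r, y, u, y, 17, 38), (r, y, u, y, 22, 18), (r, y, u, y, 25, 12), (r, y, u, y, 4, 32)}
Filtering on C != x leaves {(r, y, q, b, 17, 24), (r, y, q, b, 17, 38), (r, y, q, b, 22, 18), (r, y, q, b, 25, 12), (r, y, q, b, 4, 32), (r, y, q, w, 17, 24), (r, y, q, w, 17, 38), (r, y, q, w, 22, 18), (r, y, q, w, 25, 12), (r, y, q, w, 4, 32), (r, y, q, y, 17, 24), (r, y, q, y, 17, 38), (r, y, q, y, 22, 18), (r, y, q, y, 25, 12), (r, y, q, y, 4, 32), (r, y, s, b, 17, 24), (r, y, s, b, 17, 38), (r, y, s, b, 22, 18), (r, y, s, b, 25, 12), (r, y, s, b, 4, 32), (r, y, s, w, 17, 24), (r, y, s, w, 17, 38), (r, y, s, w, 22, 18), (r, y, s, w, 25, 12), (r, y, s, w, 4, 32), (r, y, s, y, 17, 24), (r, y, s, y, 17, 38), (r, y, s, y, 22, 18), (r, y, s, y, 25, 12), (r, y, s, y, 4, 32), (r, y, u, b, 17, 24), (r, y, u, b, 17, 38), (r, y, u, b, 22, 18), (r, y, u, b, 25, 12), (r, y, u, b, 4, 32), (r, y, u, w, 17, 24), (r, y, u, w, 17, 38), (r, y, u, w, 22, 18), (r, y, u, w, 25, 12), (r, y, u, w, 4, 32), (r, y, u, y, 17, 24), (r, y, u, y, 17, 38), (r, y, u, y, 22, 18), (r, y, u, y, 25, 12), (r, y, u, y, 4, 32)}.
Filtering on A != s leaves {(r, y, q, b, 17, 24), (r, y, q, b, 17, 38), (r, y, q, b, 22, 18), (r, y, q, b, 25, 12), (r, y, q, b, 4, 32), (r, y, q, w, 17, 24), (r, y, q, w, 17, 38), (r, y, q, w, 22, 18), (r, y, q, w, 25, 12), (r, y, q, w, 4, 32), (r, y, q, y, 17, 24), (r, y, q, y, 17, 38), (r, y, q, y, 22, 18), (r, y, q, y, 25, 12), (r, y, q, y, 4, 32), (r, y, u, b, 17, 24), (r, y, u, b, 17, 38), (r, y, u, b, 22, 18), (r, y, u, b, 25, 12), (r, y, u, b, 4, 32), (r, y, u, w, 17, 24), (r, y, u, w, 17, 38), (r, y, u, w, 22, 18), (r, y, u, w, 25, 12), (r, y, u, w, 4, 32), (r, y, u, y, 17, 24), (r, y, u, y, 17, 38), (r, y, u, y, 22, 18), (r, y, u, y, 25, 12), (r, y, u, y, 4, 32)}.
π_{B, F, E} gives {(y, 12, r), (y, 18, r), (y, 24, r), (y, 32, r), (y, 38, r)} (25 duplicate(s) eliminated).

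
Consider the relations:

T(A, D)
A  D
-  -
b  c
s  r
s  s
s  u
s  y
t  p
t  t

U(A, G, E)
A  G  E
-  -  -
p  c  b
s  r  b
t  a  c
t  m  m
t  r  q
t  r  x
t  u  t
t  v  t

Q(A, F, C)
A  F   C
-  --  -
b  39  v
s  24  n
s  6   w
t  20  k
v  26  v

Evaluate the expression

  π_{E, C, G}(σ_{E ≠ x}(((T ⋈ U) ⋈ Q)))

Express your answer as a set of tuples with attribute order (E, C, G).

{(b, n, r), (b, w, r), (c, k, a), (m, k, m), (q, k, r), (t, k, u), (t, k, v)}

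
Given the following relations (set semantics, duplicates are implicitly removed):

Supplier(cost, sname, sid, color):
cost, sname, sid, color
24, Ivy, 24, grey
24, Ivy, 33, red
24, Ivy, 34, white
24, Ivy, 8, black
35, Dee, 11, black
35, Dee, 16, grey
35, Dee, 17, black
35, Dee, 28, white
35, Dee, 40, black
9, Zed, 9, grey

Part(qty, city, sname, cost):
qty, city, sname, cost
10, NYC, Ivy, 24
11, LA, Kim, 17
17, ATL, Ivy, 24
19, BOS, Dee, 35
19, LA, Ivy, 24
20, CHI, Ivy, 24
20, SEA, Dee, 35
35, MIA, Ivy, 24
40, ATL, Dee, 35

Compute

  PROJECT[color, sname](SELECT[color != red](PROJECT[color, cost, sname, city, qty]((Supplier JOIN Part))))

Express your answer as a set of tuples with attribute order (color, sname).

Supplier ⋈ Part (natural join on cost, sname): {(24, Ivy, 24, grey, 10, NYC), (24, Ivy, 24, grey, 17, ATL), (24, Ivy, 24, grey, 19, LA), (24, Ivy, 24, grey, 20, CHI), (24, Ivy, 24, grey, 35, MIA), (24, Ivy, 33, red, 10, NYC), (24, Ivy, 33, red, 17, ATL), (24, Ivy, 33, red, 19, LA), (24, Ivy, 33, red, 20, CHI), (24, Ivy, 33, red, 35, MIA), (24, Ivy, 34, white, 10, NYC), (24, Ivy, 34, white, 17, ATL), (24, Ivy, 34, white, 19, LA), (24, Ivy, 34, white, 20, CHI), (24, Ivy, 34, white, 35, MIA), (24, Ivy, 8, black, 10, NYC), (24, Ivy, 8, black, 17, ATL), (24, Ivy, 8, black, 19, LA), (24, Ivy, 8, black, 20, CHI), (24, Ivy, 8, black, 35, MIA), (35, Dee, 11, black, 19, BOS), (35, Dee, 11, black, 20, SEA), (35, Dee, 11, black, 40, ATL), (35, Dee, 16, grey, 19, BOS), (35, Dee, 16, grey, 20, SEA), (35, Dee, 16, grey, 40, ATL), (35, Dee, 17, black, 19, BOS), (35, Dee, 17, black, 20, SEA), (35, Dee, 17, black, 40, ATL), (35, Dee, 28, white, 19, BOS), (35, Dee, 28, white, 20, SEA), (35, Dee, 28, white, 40, ATL), (35, Dee, 40, black, 19, BOS), (35, Dee, 40, black, 20, SEA), (35, Dee, 40, black, 40, ATL)}
π[color, cost, sname, city, qty]: project onto (color, cost, sname, city, qty) (6 duplicate(s) eliminated) → {(black, 24, Ivy, ATL, 17), (black, 24, Ivy, CHI, 20), (black, 24, Ivy, LA, 19), (black, 24, Ivy, MIA, 35), (black, 24, Ivy, NYC, 10), (black, 35, Dee, ATL, 40), (black, 35, Dee, BOS, 19), (black, 35, Dee, SEA, 20), (grey, 24, Ivy, ATL, 17), (grey, 24, Ivy, CHI, 20), (grey, 24, Ivy, LA, 19), (grey, 24, Ivy, MIA, 35), (grey, 24, Ivy, NYC, 10), (grey, 35, Dee, ATL, 40), (grey, 35, Dee, BOS, 19), (grey, 35, Dee, SEA, 20), (red, 24, Ivy, ATL, 17), (red, 24, Ivy, CHI, 20), (red, 24, Ivy, LA, 19), (red, 24, Ivy, MIA, 35), (red, 24, Ivy, NYC, 10), (white, 24, Ivy, ATL, 17), (white, 24, Ivy, CHI, 20), (white, 24, Ivy, LA, 19), (white, 24, Ivy, MIA, 35), (white, 24, Ivy, NYC, 10), (white, 35, Dee, ATL, 40), (white, 35, Dee, BOS, 19), (white, 35, Dee, SEA, 20)}
σ[color != red]: keep tuples satisfying color != red → {(black, 24, Ivy, ATL, 17), (black, 24, Ivy, CHI, 20), (black, 24, Ivy, LA, 19), (black, 24, Ivy, MIA, 35), (black, 24, Ivy, NYC, 10), (black, 35, Dee, ATL, 40), (black, 35, Dee, BOS, 19), (black, 35, Dee, SEA, 20), (grey, 24, Ivy, ATL, 17), (grey, 24, Ivy, CHI, 20), (grey, 24, Ivy, LA, 19), (grey, 24, Ivy, MIA, 35), (grey, 24, Ivy, NYC, 10), (grey, 35, Dee, ATL, 40), (grey, 35, Dee, BOS, 19), (grey, 35, Dee, SEA, 20), (white, 24, Ivy, ATL, 17), (white, 24, Ivy, CHI, 20), (white, 24, Ivy, LA, 19), (white, 24, Ivy, MIA, 35), (white, 24, Ivy, NYC, 10), (white, 35, Dee, ATL, 40), (white, 35, Dee, BOS, 19), (white, 35, Dee, SEA, 20)}
π[color, sname]: project onto (color, sname) (18 duplicate(s) eliminated) → {(black, Dee), (black, Ivy), (grey, Dee), (grey, Ivy), (white, Dee), (white, Ivy)}

{(black, Dee), (black, Ivy), (grey, Dee), (grey, Ivy), (white, Dee), (white, Ivy)}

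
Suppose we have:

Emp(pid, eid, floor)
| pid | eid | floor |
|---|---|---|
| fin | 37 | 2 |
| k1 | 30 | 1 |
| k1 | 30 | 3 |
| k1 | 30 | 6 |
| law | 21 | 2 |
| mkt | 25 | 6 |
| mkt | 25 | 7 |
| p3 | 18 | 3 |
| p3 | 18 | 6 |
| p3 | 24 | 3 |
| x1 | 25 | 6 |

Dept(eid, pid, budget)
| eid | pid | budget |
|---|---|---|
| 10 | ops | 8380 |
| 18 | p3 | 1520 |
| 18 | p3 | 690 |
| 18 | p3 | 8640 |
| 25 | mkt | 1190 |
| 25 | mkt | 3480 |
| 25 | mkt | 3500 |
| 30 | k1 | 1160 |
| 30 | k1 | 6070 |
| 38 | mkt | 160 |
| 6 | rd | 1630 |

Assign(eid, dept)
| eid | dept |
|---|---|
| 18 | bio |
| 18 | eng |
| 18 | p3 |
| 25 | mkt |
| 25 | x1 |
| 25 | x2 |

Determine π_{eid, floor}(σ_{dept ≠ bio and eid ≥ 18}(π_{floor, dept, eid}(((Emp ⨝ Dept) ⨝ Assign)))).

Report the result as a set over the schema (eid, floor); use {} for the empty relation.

{(18, 3), (18, 6), (25, 6), (25, 7)}

Emp ⋈ Dept (natural join on pid, eid): {(k1, 30, 1, 1160), (k1, 30, 1, 6070), (k1, 30, 3, 1160), (k1, 30, 3, 6070), (k1, 30, 6, 1160), (k1, 30, 6, 6070), (mkt, 25, 6, 1190), (mkt, 25, 6, 3480), (mkt, 25, 6, 3500), (mkt, 25, 7, 1190), (mkt, 25, 7, 3480), (mkt, 25, 7, 3500), (p3, 18, 3, 1520), (p3, 18, 3, 690), (p3, 18, 3, 8640), (p3, 18, 6, 1520), (p3, 18, 6, 690), (p3, 18, 6, 8640)}
(Emp ⨝ Dept) ⋈ Assign (natural join on eid): {(mkt, 25, 6, 1190, mkt), (mkt, 25, 6, 1190, x1), (mkt, 25, 6, 1190, x2), (mkt, 25, 6, 3480, mkt), (mkt, 25, 6, 3480, x1), (mkt, 25, 6, 3480, x2), (mkt, 25, 6, 3500, mkt), (mkt, 25, 6, 3500, x1), (mkt, 25, 6, 3500, x2), (mkt, 25, 7, 1190, mkt), (mkt, 25, 7, 1190, x1), (mkt, 25, 7, 1190, x2), (mkt, 25, 7, 3480, mkt), (mkt, 25, 7, 3480, x1), (mkt, 25, 7, 3480, x2), (mkt, 25, 7, 3500, mkt), (mkt, 25, 7, 3500, x1), (mkt, 25, 7, 3500, x2), (p3, 18, 3, 1520, bio), (p3, 18, 3, 1520, eng), (p3, 18, 3, 1520, p3), (p3, 18, 3, 690, bio), (p3, 18, 3, 690, eng), (p3, 18, 3, 690, p3), (p3, 18, 3, 8640, bio), (p3, 18, 3, 8640, eng), (p3, 18, 3, 8640, p3), (p3, 18, 6, 1520, bio), (p3, 18, 6, 1520, eng), (p3, 18, 6, 1520, p3), (p3, 18, 6, 690, bio), (p3, 18, 6, 690, eng), (p3, 18, 6, 690, p3), (p3, 18, 6, 8640, bio), (p3, 18, 6, 8640, eng), (p3, 18, 6, 8640, p3)}
Keep only column(s) floor, dept, eid (24 duplicate(s) eliminated): {(3, bio, 18), (3, eng, 18), (3, p3, 18), (6, bio, 18), (6, eng, 18), (6, mkt, 25), (6, p3, 18), (6, x1, 25), (6, x2, 25), (7, mkt, 25), (7, x1, 25), (7, x2, 25)}
Apply σ_{dept ≠ bio and eid ≥ 18}; surviving tuples: {(3, eng, 18), (3, p3, 18), (6, eng, 18), (6, mkt, 25), (6, p3, 18), (6, x1, 25), (6, x2, 25), (7, mkt, 25), (7, x1, 25), (7, x2, 25)}
Keep only column(s) eid, floor (6 duplicate(s) eliminated): {(18, 3), (18, 6), (25, 6), (25, 7)}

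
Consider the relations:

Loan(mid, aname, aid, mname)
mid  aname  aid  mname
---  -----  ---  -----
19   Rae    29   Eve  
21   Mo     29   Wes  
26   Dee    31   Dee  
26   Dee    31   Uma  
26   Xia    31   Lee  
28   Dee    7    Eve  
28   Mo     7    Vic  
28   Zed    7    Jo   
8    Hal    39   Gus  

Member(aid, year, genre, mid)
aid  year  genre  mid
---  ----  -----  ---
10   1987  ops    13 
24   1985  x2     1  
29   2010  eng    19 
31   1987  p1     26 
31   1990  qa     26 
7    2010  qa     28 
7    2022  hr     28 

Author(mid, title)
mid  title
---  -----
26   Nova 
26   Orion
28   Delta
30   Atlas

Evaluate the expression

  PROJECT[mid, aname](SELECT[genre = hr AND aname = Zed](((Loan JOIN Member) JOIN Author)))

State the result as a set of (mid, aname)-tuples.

Joining Loan and Member on mid, aid yields {(19, Rae, 29, Eve, 2010, eng), (26, Dee, 31, Dee, 1987, p1), (26, Dee, 31, Dee, 1990, qa), (26, Dee, 31, Uma, 1987, p1), (26, Dee, 31, Uma, 1990, qa), (26, Xia, 31, Lee, 1987, p1), (26, Xia, 31, Lee, 1990, qa), (28, Dee, 7, Eve, 2010, qa), (28, Dee, 7, Eve, 2022, hr), (28, Mo, 7, Vic, 2010, qa), (28, Mo, 7, Vic, 2022, hr), (28, Zed, 7, Jo, 2010, qa), (28, Zed, 7, Jo, 2022, hr)}.
Joining (Loan JOIN Member) and Author on mid yields {(26, Dee, 31, Dee, 1987, p1, Nova), (26, Dee, 31, Dee, 1987, p1, Orion), (26, Dee, 31, Dee, 1990, qa, Nova), (26, Dee, 31, Dee, 1990, qa, Orion), (26, Dee, 31, Uma, 1987, p1, Nova), (26, Dee, 31, Uma, 1987, p1, Orion), (26, Dee, 31, Uma, 1990, qa, Nova), (26, Dee, 31, Uma, 1990, qa, Orion), (26, Xia, 31, Lee, 1987, p1, Nova), (26, Xia, 31, Lee, 1987, p1, Orion), (26, Xia, 31, Lee, 1990, qa, Nova), (26, Xia, 31, Lee, 1990, qa, Orion), (28, Dee, 7, Eve, 2010, qa, Delta), (28, Dee, 7, Eve, 2022, hr, Delta), (28, Mo, 7, Vic, 2010, qa, Delta), (28, Mo, 7, Vic, 2022, hr, Delta), (28, Zed, 7, Jo, 2010, qa, Delta), (28, Zed, 7, Jo, 2022, hr, Delta)}.
Apply σ_{genre = hr AND aname = Zed}; surviving tuples: {(28, Zed, 7, Jo, 2022, hr, Delta)}
Keep only column(s) mid, aname: {(28, Zed)}

{(28, Zed)}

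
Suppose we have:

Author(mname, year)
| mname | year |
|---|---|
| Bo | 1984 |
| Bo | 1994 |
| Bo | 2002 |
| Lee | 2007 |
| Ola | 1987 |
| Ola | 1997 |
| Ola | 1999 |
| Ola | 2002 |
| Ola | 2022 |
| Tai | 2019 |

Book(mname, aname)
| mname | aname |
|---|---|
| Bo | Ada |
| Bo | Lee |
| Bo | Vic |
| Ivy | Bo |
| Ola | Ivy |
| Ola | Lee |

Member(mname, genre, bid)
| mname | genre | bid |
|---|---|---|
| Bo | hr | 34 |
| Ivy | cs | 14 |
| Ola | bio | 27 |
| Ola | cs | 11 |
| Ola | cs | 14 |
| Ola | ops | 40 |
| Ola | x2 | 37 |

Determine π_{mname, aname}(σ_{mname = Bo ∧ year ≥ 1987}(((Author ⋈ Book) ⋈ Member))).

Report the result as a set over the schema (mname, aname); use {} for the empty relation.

Natural join on mname: {(Bo, 1984, Ada), (Bo, 1984, Lee), (Bo, 1984, Vic), (Bo, 1994, Ada), (Bo, 1994, Lee), (Bo, 1994, Vic), (Bo, 2002, Ada), (Bo, 2002, Lee), (Bo, 2002, Vic), (Ola, 1987, Ivy), (Ola, 1987, Lee), (Ola, 1997, Ivy), (Ola, 1997, Lee), (Ola, 1999, Ivy), (Ola, 1999, Lee), (Ola, 2002, Ivy), (Ola, 2002, Lee), (Ola, 2022, Ivy), (Ola, 2022, Lee)}
Natural join on mname: {(Bo, 1984, Ada, hr, 34), (Bo, 1984, Lee, hr, 34), (Bo, 1984, Vic, hr, 34), (Bo, 1994, Ada, hr, 34), (Bo, 1994, Lee, hr, 34), (Bo, 1994, Vic, hr, 34), (Bo, 2002, Ada, hr, 34), (Bo, 2002, Lee, hr, 34), (Bo, 2002, Vic, hr, 34), (Ola, 1987, Ivy, bio, 27), (Ola, 1987, Ivy, cs, 11), (Ola, 1987, Ivy, cs, 14), (Ola, 1987, Ivy, ops, 40), (Ola, 1987, Ivy, x2, 37), (Ola, 1987, Lee, bio, 27), (Ola, 1987, Lee, cs, 11), (Ola, 1987, Lee, cs, 14), (Ola, 1987, Lee, ops, 40), (Ola, 1987, Lee, x2, 37), (Ola, 1997, Ivy, bio, 27), (Ola, 1997, Ivy, cs, 11), (Ola, 1997, Ivy, cs, 14), (Ola, 1997, Ivy, ops, 40), (Ola, 1997, Ivy, x2, 37), (Ola, 1997, Lee, bio, 27), (Ola, 1997, Lee, cs, 11), (Ola, 1997, Lee, cs, 14), (Ola, 1997, Lee, ops, 40), (Ola, 1997, Lee, x2, 37), (Ola, 1999, Ivy, bio, 27), (Ola, 1999, Ivy, cs, 11), (Ola, 1999, Ivy, cs, 14), (Ola, 1999, Ivy, ops, 40), (Ola, 1999, Ivy, x2, 37), (Ola, 1999, Lee, bio, 27), (Ola, 1999, Lee, cs, 11), (Ola, 1999, Lee, cs, 14), (Ola, 1999, Lee, ops, 40), (Ola, 1999, Lee, x2, 37), (Ola, 2002, Ivy, bio, 27), (Ola, 2002, Ivy, cs, 11), (Ola, 2002, Ivy, cs, 14), (Ola, 2002, Ivy, ops, 40), (Ola, 2002, Ivy, x2, 37), (Ola, 2002, Lee, bio, 27), (Ola, 2002, Lee, cs, 11), (Ola, 2002, Lee, cs, 14), (Ola, 2002, Lee, ops, 40), (Ola, 2002, Lee, x2, 37), (Ola, 2022, Ivy, bio, 27), (Ola, 2022, Ivy, cs, 11), (Ola, 2022, Ivy, cs, 14), (Ola, 2022, Ivy, ops, 40), (Ola, 2022, Ivy, x2, 37), (Ola, 2022, Lee, bio, 27), (Ola, 2022, Lee, cs, 11), (Ola, 2022, Lee, cs, 14), (Ola, 2022, Lee, ops, 40), (Ola, 2022, Lee, x2, 37)}
Apply σ_{mname = Bo ∧ year ≥ 1987}; surviving tuples: {(Bo, 1994, Ada, hr, 34), (Bo, 1994, Lee, hr, 34), (Bo, 1994, Vic, hr, 34), (Bo, 2002, Ada, hr, 34), (Bo, 2002, Lee, hr, 34), (Bo, 2002, Vic, hr, 34)}
Projecting to mname, aname (3 duplicate(s) eliminated): {(Bo, Ada), (Bo, Lee), (Bo, Vic)}

{(Bo, Ada), (Bo, Lee), (Bo, Vic)}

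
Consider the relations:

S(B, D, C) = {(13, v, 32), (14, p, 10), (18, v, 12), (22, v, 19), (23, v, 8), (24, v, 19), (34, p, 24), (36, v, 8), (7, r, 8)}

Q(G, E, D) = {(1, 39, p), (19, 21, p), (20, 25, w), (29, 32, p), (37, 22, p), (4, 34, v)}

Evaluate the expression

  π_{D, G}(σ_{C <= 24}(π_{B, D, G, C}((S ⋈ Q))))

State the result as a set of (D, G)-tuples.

Natural join on D: {(13, v, 32, 4, 34), (14, p, 10, 1, 39), (14, p, 10, 19, 21), (14, p, 10, 29, 32), (14, p, 10, 37, 22), (18, v, 12, 4, 34), (22, v, 19, 4, 34), (23, v, 8, 4, 34), (24, v, 19, 4, 34), (34, p, 24, 1, 39), (34, p, 24, 19, 21), (34, p, 24, 29, 32), (34, p, 24, 37, 22), (36, v, 8, 4, 34)}
π[B, D, G, C]: project onto (B, D, G, C) → {(13, v, 4, 32), (14, p, 1, 10), (14, p, 19, 10), (14, p, 29, 10), (14, p, 37, 10), (18, v, 4, 12), (22, v, 4, 19), (23, v, 4, 8), (24, v, 4, 19), (34, p, 1, 24), (34, p, 19, 24), (34, p, 29, 24), (34, p, 37, 24), (36, v, 4, 8)}
Apply σ_{C <= 24}; surviving tuples: {(14, p, 1, 10), (14, p, 19, 10), (14, p, 29, 10), (14, p, 37, 10), (18, v, 4, 12), (22, v, 4, 19), (23, v, 4, 8), (24, v, 4, 19), (34, p, 1, 24), (34, p, 19, 24), (34, p, 29, 24), (34, p, 37, 24), (36, v, 4, 8)}
π[D, G]: project onto (D, G) (8 duplicate(s) eliminated) → {(p, 1), (p, 19), (p, 29), (p, 37), (v, 4)}

{(p, 1), (p, 19), (p, 29), (p, 37), (v, 4)}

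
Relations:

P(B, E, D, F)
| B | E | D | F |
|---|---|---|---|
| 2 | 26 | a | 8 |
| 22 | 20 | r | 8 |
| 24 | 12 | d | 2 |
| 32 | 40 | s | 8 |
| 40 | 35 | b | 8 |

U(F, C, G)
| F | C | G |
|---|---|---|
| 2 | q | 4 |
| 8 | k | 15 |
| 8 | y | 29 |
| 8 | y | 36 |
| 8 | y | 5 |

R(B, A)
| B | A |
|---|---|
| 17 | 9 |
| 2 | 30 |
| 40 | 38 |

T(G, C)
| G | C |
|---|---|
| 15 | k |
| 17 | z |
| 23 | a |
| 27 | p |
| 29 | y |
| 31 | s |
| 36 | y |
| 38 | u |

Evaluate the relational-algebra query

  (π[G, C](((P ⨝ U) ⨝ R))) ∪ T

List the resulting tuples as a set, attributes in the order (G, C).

Natural join on F: {(2, 26, a, 8, k, 15), (2, 26, a, 8, y, 29), (2, 26, a, 8, y, 36), (2, 26, a, 8, y, 5), (22, 20, r, 8, k, 15), (22, 20, r, 8, y, 29), (22, 20, r, 8, y, 36), (22, 20, r, 8, y, 5), (24, 12, d, 2, q, 4), (32, 40, s, 8, k, 15), (32, 40, s, 8, y, 29), (32, 40, s, 8, y, 36), (32, 40, s, 8, y, 5), (40, 35, b, 8, k, 15), (40, 35, b, 8, y, 29), (40, 35, b, 8, y, 36), (40, 35, b, 8, y, 5)}
Natural join on B: {(2, 26, a, 8, k, 15, 30), (2, 26, a, 8, y, 29, 30), (2, 26, a, 8, y, 36, 30), (2, 26, a, 8, y, 5, 30), (40, 35, b, 8, k, 15, 38), (40, 35, b, 8, y, 29, 38), (40, 35, b, 8, y, 36, 38), (40, 35, b, 8, y, 5, 38)}
π[G, C]: project onto (G, C) (4 duplicate(s) eliminated) → {(15, k), (29, y), (36, y), (5, y)}
Union: {(15, k), (29, y), (36, y), (5, y)} with {(15, k), (17, z), (23, a), (27, p), (29, y), (31, s), (36, y), (38, u)} → {(15, k), (17, z), (23, a), (27, p), (29, y), (31, s), (36, y), (38, u), (5, y)}

{(15, k), (17, z), (23, a), (27, p), (29, y), (31, s), (36, y), (38, u), (5, y)}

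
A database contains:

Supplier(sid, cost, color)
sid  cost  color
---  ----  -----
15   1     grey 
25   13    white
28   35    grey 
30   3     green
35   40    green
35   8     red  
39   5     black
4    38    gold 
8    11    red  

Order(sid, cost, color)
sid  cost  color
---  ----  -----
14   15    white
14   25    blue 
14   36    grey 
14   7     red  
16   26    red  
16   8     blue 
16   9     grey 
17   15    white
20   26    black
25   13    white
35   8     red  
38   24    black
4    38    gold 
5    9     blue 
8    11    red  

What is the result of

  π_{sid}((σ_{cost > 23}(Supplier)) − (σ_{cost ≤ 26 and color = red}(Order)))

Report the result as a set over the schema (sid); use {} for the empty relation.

{28, 35, 4}

Apply σ_{cost > 23}; surviving tuples: {(28, 35, grey), (35, 40, green), (4, 38, gold)}
Apply σ_{cost ≤ 26 and color = red}; surviving tuples: {(14, 7, red), (16, 26, red), (35, 8, red), (8, 11, red)}
Difference: {(28, 35, grey), (35, 40, green), (4, 38, gold)} with {(14, 7, red), (16, 26, red), (35, 8, red), (8, 11, red)} → {(28, 35, grey), (35, 40, green), (4, 38, gold)}
π_{sid} gives {28, 35, 4}.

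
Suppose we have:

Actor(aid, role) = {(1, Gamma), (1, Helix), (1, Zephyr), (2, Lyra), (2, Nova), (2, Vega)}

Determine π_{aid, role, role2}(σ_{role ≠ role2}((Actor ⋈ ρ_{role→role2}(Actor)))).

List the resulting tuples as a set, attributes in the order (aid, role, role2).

ρ[role→role2]: schema becomes (aid, role2); tuples unchanged.
Joining Actor and ρ_{role→role2}(Actor) on aid yields {(1, Gamma, Gamma), (1, Gamma, Helix), (1, Gamma, Zephyr), (1, Helix, Gamma), (1, Helix, Helix), (1, Helix, Zephyr), (1, Zephyr, Gamma), (1, Zephyr, Helix), (1, Zephyr, Zephyr), (2, Lyra, Lyra), (2, Lyra, Nova), (2, Lyra, Vega), (2, Nova, Lyra), (2, Nova, Nova), (2, Nova, Vega), (2, Vega, Lyra), (2, Vega, Nova), (2, Vega, Vega)}.
Filtering on role ≠ role2 leaves {(1, Gamma, Helix), (1, Gamma, Zephyr), (1, Helix, Gamma), (1, Helix, Zephyr), (1, Zephyr, Gamma), (1, Zephyr, Helix), (2, Lyra, Nova), (2, Lyra, Vega), (2, Nova, Lyra), (2, Nova, Vega), (2, Vega, Lyra), (2, Vega, Nova)}.
π[aid, role, role2]: project onto (aid, role, role2) → {(1, Gamma, Helix), (1, Gamma, Zephyr), (1, Helix, Gamma), (1, Helix, Zephyr), (1, Zephyr, Gamma), (1, Zephyr, Helix), (2, Lyra, Nova), (2, Lyra, Vega), (2, Nova, Lyra), (2, Nova, Vega), (2, Vega, Lyra), (2, Vega, Nova)}

{(1, Gamma, Helix), (1, Gamma, Zephyr), (1, Helix, Gamma), (1, Helix, Zephyr), (1, Zephyr, Gamma), (1, Zephyr, Helix), (2, Lyra, Nova), (2, Lyra, Vega), (2, Nova, Lyra), (2, Nova, Vega), (2, Vega, Lyra), (2, Vega, Nova)}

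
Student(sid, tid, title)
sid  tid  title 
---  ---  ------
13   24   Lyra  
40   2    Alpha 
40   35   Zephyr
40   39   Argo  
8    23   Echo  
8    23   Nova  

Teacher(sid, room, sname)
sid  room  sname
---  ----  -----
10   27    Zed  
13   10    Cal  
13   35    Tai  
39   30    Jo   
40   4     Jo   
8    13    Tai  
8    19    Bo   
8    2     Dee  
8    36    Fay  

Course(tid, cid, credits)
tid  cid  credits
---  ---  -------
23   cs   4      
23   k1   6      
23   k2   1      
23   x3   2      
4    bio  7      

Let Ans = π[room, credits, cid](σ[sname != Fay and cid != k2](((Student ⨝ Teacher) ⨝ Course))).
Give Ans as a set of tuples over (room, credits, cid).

{(13, 2, x3), (13, 4, cs), (13, 6, k1), (19, 2, x3), (19, 4, cs), (19, 6, k1), (2, 2, x3), (2, 4, cs), (2, 6, k1)}

Joining Student and Teacher on sid yields {(13, 24, Lyra, 10, Cal), (13, 24, Lyra, 35, Tai), (40, 2, Alpha, 4, Jo), (40, 35, Zephyr, 4, Jo), (40, 39, Argo, 4, Jo), (8, 23, Echo, 13, Tai), (8, 23, Echo, 19, Bo), (8, 23, Echo, 2, Dee), (8, 23, Echo, 36, Fay), (8, 23, Nova, 13, Tai), (8, 23, Nova, 19, Bo), (8, 23, Nova, 2, Dee), (8, 23, Nova, 36, Fay)}.
Joining (Student ⨝ Teacher) and Course on tid yields {(8, 23, Echo, 13, Tai, cs, 4), (8, 23, Echo, 13, Tai, k1, 6), (8, 23, Echo, 13, Tai, k2, 1), (8, 23, Echo, 13, Tai, x3, 2), (8, 23, Echo, 19, Bo, cs, 4), (8, 23, Echo, 19, Bo, k1, 6), (8, 23, Echo, 19, Bo, k2, 1), (8, 23, Echo, 19, Bo, x3, 2), (8, 23, Echo, 2, Dee, cs, 4), (8, 23, Echo, 2, Dee, k1, 6), (8, 23, Echo, 2, Dee, k2, 1), (8, 23, Echo, 2, Dee, x3, 2), (8, 23, Echo, 36, Fay, cs, 4), (8, 23, Echo, 36, Fay, k1, 6), (8, 23, Echo, 36, Fay, k2, 1), (8, 23, Echo, 36, Fay, x3, 2), (8, 23, Nova, 13, Tai, cs, 4), (8, 23, Nova, 13, Tai, k1, 6), (8, 23, Nova, 13, Tai, k2, 1), (8, 23, Nova, 13, Tai, x3, 2), (8, 23, Nova, 19, Bo, cs, 4), (8, 23, Nova, 19, Bo, k1, 6), (8, 23, Nova, 19, Bo, k2, 1), (8, 23, Nova, 19, Bo, x3, 2), (8, 23, Nova, 2, Dee, cs, 4), (8, 23, Nova, 2, Dee, k1, 6), (8, 23, Nova, 2, Dee, k2, 1), (8, 23, Nova, 2, Dee, x3, 2), (8, 23, Nova, 36, Fay, cs, 4), (8, 23, Nova, 36, Fay, k1, 6), (8, 23, Nova, 36, Fay, k2, 1), (8, 23, Nova, 36, Fay, x3, 2)}.
σ[sname != Fay and cid != k2]: keep tuples satisfying sname != Fay and cid != k2 → {(8, 23, Echo, 13, Tai, cs, 4), (8, 23, Echo, 13, Tai, k1, 6), (8, 23, Echo, 13, Tai, x3, 2), (8, 23, Echo, 19, Bo, cs, 4), (8, 23, Echo, 19, Bo, k1, 6), (8, 23, Echo, 19, Bo, x3, 2), (8, 23, Echo, 2, Dee, cs, 4), (8, 23, Echo, 2, Dee, k1, 6), (8, 23, Echo, 2, Dee, x3, 2), (8, 23, Nova, 13, Tai, cs, 4), (8, 23, Nova, 13, Tai, k1, 6), (8, 23, Nova, 13, Tai, x3, 2), (8, 23, Nova, 19, Bo, cs, 4), (8, 23, Nova, 19, Bo, k1, 6), (8, 23, Nova, 19, Bo, x3, 2), (8, 23, Nova, 2, Dee, cs, 4), (8, 23, Nova, 2, Dee, k1, 6), (8, 23, Nova, 2, Dee, x3, 2)}
π_{room, credits, cid} gives {(13, 2, x3), (13, 4, cs), (13, 6, k1), (19, 2, x3), (19, 4, cs), (19, 6, k1), (2, 2, x3), (2, 4, cs), (2, 6, k1)} (9 duplicate(s) eliminated).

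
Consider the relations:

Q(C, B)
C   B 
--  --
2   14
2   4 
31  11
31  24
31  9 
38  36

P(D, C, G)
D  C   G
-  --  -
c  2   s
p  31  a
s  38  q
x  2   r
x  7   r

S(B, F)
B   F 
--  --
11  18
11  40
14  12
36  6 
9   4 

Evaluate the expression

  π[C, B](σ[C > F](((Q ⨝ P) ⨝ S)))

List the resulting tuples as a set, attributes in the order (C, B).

Q ⋈ P (natural join on C): {(2, 14, c, s), (2, 14, x, r), (2, 4, c, s), (2, 4, x, r), (31, 11, p, a), (31, 24, p, a), (31, 9, p, a), (38, 36, s, q)}
(Q ⨝ P) ⋈ S (natural join on B): {(2, 14, c, s, 12), (2, 14, x, r, 12), (31, 11, p, a, 18), (31, 11, p, a, 40), (31, 9, p, a, 4), (38, 36, s, q, 6)}
Apply σ_{C > F}; surviving tuples: {(31, 11, p, a, 18), (31, 9, p, a, 4), (38, 36, s, q, 6)}
π[C, B]: project onto (C, B) → {(31, 11), (31, 9), (38, 36)}

{(31, 11), (31, 9), (38, 36)}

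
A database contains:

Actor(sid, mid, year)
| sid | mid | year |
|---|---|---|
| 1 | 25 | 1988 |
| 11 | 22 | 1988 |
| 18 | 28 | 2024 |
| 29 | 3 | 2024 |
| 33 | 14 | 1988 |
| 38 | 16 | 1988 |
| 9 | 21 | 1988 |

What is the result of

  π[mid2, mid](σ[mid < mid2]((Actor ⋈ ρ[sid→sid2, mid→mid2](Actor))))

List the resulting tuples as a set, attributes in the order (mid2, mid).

{(16, 14), (21, 14), (21, 16), (22, 14), (22, 16), (22, 21), (25, 14), (25, 16), (25, 21), (25, 22), (28, 3)}

ρ[sid→sid2, mid→mid2]: schema becomes (sid2, mid2, year); tuples unchanged.
Joining Actor and ρ[sid→sid2, mid→mid2](Actor) on year yields {(1, 25, 1988, 1, 25), (1, 25, 1988, 11, 22), (1, 25, 1988, 33, 14), (1, 25, 1988, 38, 16), (1, 25, 1988, 9, 21), (11, 22, 1988, 1, 25), (11, 22, 1988, 11, 22), (11, 22, 1988, 33, 14), (11, 22, 1988, 38, 16), (11, 22, 1988, 9, 21), (18, 28, 2024, 18, 28), (18, 28, 2024, 29, 3), (29, 3, 2024, 18, 28), (29, 3, 2024, 29, 3), (33, 14, 1988, 1, 25), (33, 14, 1988, 11, 22), (33, 14, 1988, 33, 14), (33, 14, 1988, 38, 16), (33, 14, 1988, 9, 21), (38, 16, 1988, 1, 25), (38, 16, 1988, 11, 22), (38, 16, 1988, 33, 14), (38, 16, 1988, 38, 16), (38, 16, 1988, 9, 21), (9, 21, 1988, 1, 25), (9, 21, 1988, 11, 22), (9, 21, 1988, 33, 14), (9, 21, 1988, 38, 16), (9, 21, 1988, 9, 21)}.
Filtering on mid < mid2 leaves {(11, 22, 1988, 1, 25), (29, 3, 2024, 18, 28), (33, 14, 1988, 1, 25), (33, 14, 1988, 11, 22), (33, 14, 1988, 38, 16), (33, 14, 1988, 9, 21), (38, 16, 1988, 1, 25), (38, 16, 1988, 11, 22), (38, 16, 1988, 9, 21), (9, 21, 1988, 1, 25), (9, 21, 1988, 11, 22)}.
Keep only column(s) mid2, mid: {(16, 14), (21, 14), (21, 16), (22, 14), (22, 16), (22, 21), (25, 14), (25, 16), (25, 21), (25, 22), (28, 3)}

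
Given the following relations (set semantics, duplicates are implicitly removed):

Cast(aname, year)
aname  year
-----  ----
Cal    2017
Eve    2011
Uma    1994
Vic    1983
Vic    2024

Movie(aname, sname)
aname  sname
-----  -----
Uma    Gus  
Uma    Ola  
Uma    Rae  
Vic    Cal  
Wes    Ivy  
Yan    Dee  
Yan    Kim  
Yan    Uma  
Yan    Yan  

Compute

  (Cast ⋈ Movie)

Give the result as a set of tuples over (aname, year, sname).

{(Uma, 1994, Gus), (Uma, 1994, Ola), (Uma, 1994, Rae), (Vic, 1983, Cal), (Vic, 2024, Cal)}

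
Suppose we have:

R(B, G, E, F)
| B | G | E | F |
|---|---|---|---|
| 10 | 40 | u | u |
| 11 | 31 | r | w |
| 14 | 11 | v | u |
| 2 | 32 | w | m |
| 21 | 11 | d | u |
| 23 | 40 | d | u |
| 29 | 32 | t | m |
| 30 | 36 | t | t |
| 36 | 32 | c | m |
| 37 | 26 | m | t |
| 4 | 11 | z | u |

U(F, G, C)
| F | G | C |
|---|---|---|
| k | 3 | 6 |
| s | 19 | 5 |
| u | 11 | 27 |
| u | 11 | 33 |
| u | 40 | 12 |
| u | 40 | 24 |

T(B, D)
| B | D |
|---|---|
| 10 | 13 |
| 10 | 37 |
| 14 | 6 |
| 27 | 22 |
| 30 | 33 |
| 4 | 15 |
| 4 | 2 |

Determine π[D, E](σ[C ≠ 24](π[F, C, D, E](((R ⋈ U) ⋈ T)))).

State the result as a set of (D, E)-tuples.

Joining R and U on G, F yields {(10, 40, u, u, 12), (10, 40, u, u, 24), (14, 11, v, u, 27), (14, 11, v, u, 33), (21, 11, d, u, 27), (21, 11, d, u, 33), (23, 40, d, u, 12), (23, 40, d, u, 24), (4, 11, z, u, 27), (4, 11, z, u, 33)}.
Joining (R ⋈ U) and T on B yields {(10, 40, u, u, 12, 13), (10, 40, u, u, 12, 37), (10, 40, u, u, 24, 13), (10, 40, u, u, 24, 37), (14, 11, v, u, 27, 6), (14, 11, v, u, 33, 6), (4, 11, z, u, 27, 15), (4, 11, z, u, 27, 2), (4, 11, z, u, 33, 15), (4, 11, z, u, 33, 2)}.
Projecting to F, C, D, E: {(u, 12, 13, u), (u, 12, 37, u), (u, 24, 13, u), (u, 24, 37, u), (u, 27, 15, z), (u, 27, 2, z), (u, 27, 6, v), (u, 33, 15, z), (u, 33, 2, z), (u, 33, 6, v)}
Selection C ≠ 24: {(u, 12, 13, u), (u, 12, 37, u), (u, 27, 15, z), (u, 27, 2, z), (u, 27, 6, v), (u, 33, 15, z), (u, 33, 2, z), (u, 33, 6, v)}
Projecting to D, E (3 duplicate(s) eliminated): {(13, u), (15, z), (2, z), (37, u), (6, v)}

{(13, u), (15, z), (2, z), (37, u), (6, v)}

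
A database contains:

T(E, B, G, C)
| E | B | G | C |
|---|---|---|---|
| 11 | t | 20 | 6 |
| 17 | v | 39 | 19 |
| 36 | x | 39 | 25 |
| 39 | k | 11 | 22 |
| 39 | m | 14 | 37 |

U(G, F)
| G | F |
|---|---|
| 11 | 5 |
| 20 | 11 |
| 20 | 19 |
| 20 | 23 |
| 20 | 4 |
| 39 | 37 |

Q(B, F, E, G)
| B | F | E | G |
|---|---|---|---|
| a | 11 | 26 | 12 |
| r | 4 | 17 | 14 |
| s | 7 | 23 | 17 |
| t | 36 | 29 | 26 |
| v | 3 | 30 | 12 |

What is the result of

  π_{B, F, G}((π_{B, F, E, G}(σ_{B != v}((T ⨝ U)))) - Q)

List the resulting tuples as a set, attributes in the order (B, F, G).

Joining T and U on G yields {(11, t, 20, 6, 11), (11, t, 20, 6, 19), (11, t, 20, 6, 23), (11, t, 20, 6, 4), (17, v, 39, 19, 37), (36, x, 39, 25, 37), (39, k, 11, 22, 5)}.
Selection B != v: {(11, t, 20, 6, 11), (11, t, 20, 6, 19), (11, t, 20, 6, 23), (11, t, 20, 6, 4), (36, x, 39, 25, 37), (39, k, 11, 22, 5)}
π[B, F, E, G]: project onto (B, F, E, G) → {(k, 5, 39, 11), (t, 11, 11, 20), (t, 19, 11, 20), (t, 23, 11, 20), (t, 4, 11, 20), (x, 37, 36, 39)}
Difference: {(k, 5, 39, 11), (t, 11, 11, 20), (t, 19, 11, 20), (t, 23, 11, 20), (t, 4, 11, 20), (x, 37, 36, 39)} with {(a, 11, 26, 12), (r, 4, 17, 14), (s, 7, 23, 17), (t, 36, 29, 26), (v, 3, 30, 12)} → {(k, 5, 39, 11), (t, 11, 11, 20), (t, 19, 11, 20), (t, 23, 11, 20), (t, 4, 11, 20), (x, 37, 36, 39)}
π[B, F, G]: project onto (B, F, G) → {(k, 5, 11), (t, 11, 20), (t, 19, 20), (t, 23, 20), (t, 4, 20), (x, 37, 39)}

{(k, 5, 11), (t, 11, 20), (t, 19, 20), (t, 23, 20), (t, 4, 20), (x, 37, 39)}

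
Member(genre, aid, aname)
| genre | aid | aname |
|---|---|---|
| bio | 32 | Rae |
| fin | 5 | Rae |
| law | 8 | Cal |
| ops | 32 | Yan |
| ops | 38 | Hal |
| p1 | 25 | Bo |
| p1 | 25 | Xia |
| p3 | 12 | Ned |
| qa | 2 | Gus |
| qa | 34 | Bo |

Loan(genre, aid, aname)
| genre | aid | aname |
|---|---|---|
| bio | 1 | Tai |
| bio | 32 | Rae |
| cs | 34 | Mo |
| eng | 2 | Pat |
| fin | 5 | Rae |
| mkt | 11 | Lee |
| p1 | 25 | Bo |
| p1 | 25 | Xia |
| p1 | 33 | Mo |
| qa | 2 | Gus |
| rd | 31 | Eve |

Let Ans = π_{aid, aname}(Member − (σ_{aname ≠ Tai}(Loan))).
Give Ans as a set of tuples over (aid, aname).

Apply σ_{aname ≠ Tai}; surviving tuples: {(bio, 32, Rae), (cs, 34, Mo), (eng, 2, Pat), (fin, 5, Rae), (mkt, 11, Lee), (p1, 25, Bo), (p1, 25, Xia), (p1, 33, Mo), (qa, 2, Gus), (rd, 31, Eve)}
Taking the difference: {(law, 8, Cal), (ops, 32, Yan), (ops, 38, Hal), (p3, 12, Ned), (qa, 34, Bo)}
π_{aid, aname} gives {(12, Ned), (32, Yan), (34, Bo), (38, Hal), (8, Cal)}.

{(12, Ned), (32, Yan), (34, Bo), (38, Hal), (8, Cal)}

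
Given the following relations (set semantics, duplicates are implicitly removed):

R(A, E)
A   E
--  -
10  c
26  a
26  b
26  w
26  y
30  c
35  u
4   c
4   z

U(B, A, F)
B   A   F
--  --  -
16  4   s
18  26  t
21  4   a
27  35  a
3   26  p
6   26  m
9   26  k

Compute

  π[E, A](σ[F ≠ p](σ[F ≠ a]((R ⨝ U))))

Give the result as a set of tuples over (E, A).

Joining R and U on A yields {(26, a, 18, t), (26, a, 3, p), (26, a, 6, m), (26, a, 9, k), (26, b, 18, t), (26, b, 3, p), (26, b, 6, m), (26, b, 9, k), (26, w, 18, t), (26, w, 3, p), (26, w, 6, m), (26, w, 9, k), (26, y, 18, t), (26, y, 3, p), (26, y, 6, m), (26, y, 9, k), (35, u, 27, a), (4, c, 16, s), (4, c, 21, a), (4, z, 16, s), (4, z, 21, a)}.
Filtering on F ≠ a leaves {(26, a, 18, t), (26, a, 3, p), (26, a, 6, m), (26, a, 9, k), (26, b, 18, t), (26, b, 3, p), (26, b, 6, m), (26, b, 9, k), (26, w, 18, t), (26, w, 3, p), (26, w, 6, m), (26, w, 9, k), (26, y, 18, t), (26, y, 3, p), (26, y, 6, m), (26, y, 9, k), (4, c, 16, s), (4, z, 16, s)}.
Filtering on F ≠ p leaves {(26, a, 18, t), (26, a, 6, m), (26, a, 9, k), (26, b, 18, t), (26, b, 6, m), (26, b, 9, k), (26, w, 18, t), (26, w, 6, m), (26, w, 9, k), (26, y, 18, t), (26, y, 6, m), (26, y, 9, k), (4, c, 16, s), (4, z, 16, s)}.
Keep only column(s) E, A (8 duplicate(s) eliminated): {(a, 26), (b, 26), (c, 4), (w, 26), (y, 26), (z, 4)}

{(a, 26), (b, 26), (c, 4), (w, 26), (y, 26), (z, 4)}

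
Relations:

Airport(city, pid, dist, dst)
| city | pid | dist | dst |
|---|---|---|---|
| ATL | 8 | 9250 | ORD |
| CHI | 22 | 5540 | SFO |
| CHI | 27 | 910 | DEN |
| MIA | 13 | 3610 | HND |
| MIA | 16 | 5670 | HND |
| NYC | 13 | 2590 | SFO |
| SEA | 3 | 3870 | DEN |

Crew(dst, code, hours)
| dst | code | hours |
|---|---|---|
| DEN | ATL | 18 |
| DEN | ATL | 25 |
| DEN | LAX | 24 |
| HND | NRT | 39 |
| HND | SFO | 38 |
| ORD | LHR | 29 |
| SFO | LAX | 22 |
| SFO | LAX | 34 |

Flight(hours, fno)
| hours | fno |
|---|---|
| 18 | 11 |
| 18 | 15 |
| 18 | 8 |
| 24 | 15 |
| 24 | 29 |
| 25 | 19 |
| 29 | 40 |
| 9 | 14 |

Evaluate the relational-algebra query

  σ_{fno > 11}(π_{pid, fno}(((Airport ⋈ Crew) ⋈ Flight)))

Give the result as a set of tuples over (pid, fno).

{(27, 15), (27, 19), (27, 29), (3, 15), (3, 19), (3, 29), (8, 40)}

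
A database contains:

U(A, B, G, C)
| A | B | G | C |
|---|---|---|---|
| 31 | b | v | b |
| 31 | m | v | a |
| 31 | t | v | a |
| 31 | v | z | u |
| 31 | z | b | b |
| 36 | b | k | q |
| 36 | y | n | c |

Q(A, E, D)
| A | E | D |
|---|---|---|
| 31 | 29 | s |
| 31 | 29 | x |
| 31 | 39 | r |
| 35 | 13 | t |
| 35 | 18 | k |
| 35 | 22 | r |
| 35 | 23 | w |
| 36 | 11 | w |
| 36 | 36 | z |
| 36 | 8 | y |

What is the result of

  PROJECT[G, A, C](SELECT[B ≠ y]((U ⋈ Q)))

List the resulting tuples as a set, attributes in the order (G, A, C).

{(b, 31, b), (k, 36, q), (v, 31, a), (v, 31, b), (z, 31, u)}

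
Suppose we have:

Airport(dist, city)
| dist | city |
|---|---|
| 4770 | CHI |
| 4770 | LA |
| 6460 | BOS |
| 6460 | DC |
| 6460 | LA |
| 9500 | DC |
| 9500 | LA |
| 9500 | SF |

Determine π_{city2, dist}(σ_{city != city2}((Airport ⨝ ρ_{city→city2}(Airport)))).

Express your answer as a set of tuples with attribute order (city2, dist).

ρ[city→city2]: schema becomes (dist, city2); tuples unchanged.
Natural join on dist: {(4770, CHI, CHI), (4770, CHI, LA), (4770, LA, CHI), (4770, LA, LA), (6460, BOS, BOS), (6460, BOS, DC), (6460, BOS, LA), (6460, DC, BOS), (6460, DC, DC), (6460, DC, LA), (6460, LA, BOS), (6460, LA, DC), (6460, LA, LA), (9500, DC, DC), (9500, DC, LA), (9500, DC, SF), (9500, LA, DC), (9500, LA, LA), (9500, LA, SF), (9500, SF, DC), (9500, SF, LA), (9500, SF, SF)}
Filtering on city != city2 leaves {(4770, CHI, LA), (4770, LA, CHI), (6460, BOS, DC), (6460, BOS, LA), (6460, DC, BOS), (6460, DC, LA), (6460, LA, BOS), (6460, LA, DC), (9500, DC, LA), (9500, DC, SF), (9500, LA, DC), (9500, LA, SF), (9500, SF, DC), (9500, SF, LA)}.
π[city2, dist]: project onto (city2, dist) (6 duplicate(s) eliminated) → {(BOS, 6460), (CHI, 4770), (DC, 6460), (DC, 9500), (LA, 4770), (LA, 6460), (LA, 9500), (SF, 9500)}

{(BOS, 6460), (CHI, 4770), (DC, 6460), (DC, 9500), (LA, 4770), (LA, 6460), (LA, 9500), (SF, 9500)}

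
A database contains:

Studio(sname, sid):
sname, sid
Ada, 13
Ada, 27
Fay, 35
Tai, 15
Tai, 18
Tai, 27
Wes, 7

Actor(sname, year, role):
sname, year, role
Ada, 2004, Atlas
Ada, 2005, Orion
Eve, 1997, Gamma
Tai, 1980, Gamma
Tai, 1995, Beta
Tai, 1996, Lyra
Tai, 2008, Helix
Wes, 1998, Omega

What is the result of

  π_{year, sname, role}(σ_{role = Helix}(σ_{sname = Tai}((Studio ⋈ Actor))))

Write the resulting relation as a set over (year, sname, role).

{(2008, Tai, Helix)}

Studio ⋈ Actor (natural join on sname): {(Ada, 13, 2004, Atlas), (Ada, 13, 2005, Orion), (Ada, 27, 2004, Atlas), (Ada, 27, 2005, Orion), (Tai, 15, 1980, Gamma), (Tai, 15, 1995, Beta), (Tai, 15, 1996, Lyra), (Tai, 15, 2008, Helix), (Tai, 18, 1980, Gamma), (Tai, 18, 1995, Beta), (Tai, 18, 1996, Lyra), (Tai, 18, 2008, Helix), (Tai, 27, 1980, Gamma), (Tai, 27, 1995, Beta), (Tai, 27, 1996, Lyra), (Tai, 27, 2008, Helix), (Wes, 7, 1998, Omega)}
σ[sname = Tai]: keep tuples satisfying sname = Tai → {(Tai, 15, 1980, Gamma), (Tai, 15, 1995, Beta), (Tai, 15, 1996, Lyra), (Tai, 15, 2008, Helix), (Tai, 18, 1980, Gamma), (Tai, 18, 1995, Beta), (Tai, 18, 1996, Lyra), (Tai, 18, 2008, Helix), (Tai, 27, 1980, Gamma), (Tai, 27, 1995, Beta), (Tai, 27, 1996, Lyra), (Tai, 27, 2008, Helix)}
σ[role = Helix]: keep tuples satisfying role = Helix → {(Tai, 15, 2008, Helix), (Tai, 18, 2008, Helix), (Tai, 27, 2008, Helix)}
Keep only column(s) year, sname, role (2 duplicate(s) eliminated): {(2008, Tai, Helix)}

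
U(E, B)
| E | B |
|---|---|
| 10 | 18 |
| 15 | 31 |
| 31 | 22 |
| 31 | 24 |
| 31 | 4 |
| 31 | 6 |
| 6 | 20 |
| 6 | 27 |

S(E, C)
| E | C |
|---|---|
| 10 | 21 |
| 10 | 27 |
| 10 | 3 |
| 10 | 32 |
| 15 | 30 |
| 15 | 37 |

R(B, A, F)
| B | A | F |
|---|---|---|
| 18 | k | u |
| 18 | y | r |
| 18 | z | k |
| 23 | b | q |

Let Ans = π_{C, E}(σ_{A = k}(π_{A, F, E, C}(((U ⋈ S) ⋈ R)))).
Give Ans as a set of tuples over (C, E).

U ⋈ S (natural join on E): {(10, 18, 21), (10, 18, 27), (10, 18, 3), (10, 18, 32), (15, 31, 30), (15, 31, 37)}
(U ⋈ S) ⋈ R (natural join on B): {(10, 18, 21, k, u), (10, 18, 21, y, r), (10, 18, 21, z, k), (10, 18, 27, k, u), (10, 18, 27, y, r), (10, 18, 27, z, k), (10, 18, 3, k, u), (10, 18, 3, y, r), (10, 18, 3, z, k), (10, 18, 32, k, u), (10, 18, 32, y, r), (10, 18, 32, z, k)}
Projecting to A, F, E, C: {(k, u, 10, 21), (k, u, 10, 27), (k, u, 10, 3), (k, u, 10, 32), (y, r, 10, 21), (y, r, 10, 27), (y, r, 10, 3), (y, r, 10, 32), (z, k, 10, 21), (z, k, 10, 27), (z, k, 10, 3), (z, k, 10, 32)}
Filtering on A = k leaves {(k, u, 10, 21), (k, u, 10, 27), (k, u, 10, 3), (k, u, 10, 32)}.
Projecting to C, E: {(21, 10), (27, 10), (3, 10), (32, 10)}

{(21, 10), (27, 10), (3, 10), (32, 10)}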